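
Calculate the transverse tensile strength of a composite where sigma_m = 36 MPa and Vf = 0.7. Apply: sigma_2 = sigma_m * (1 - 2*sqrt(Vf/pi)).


factor = 1 - 2*sqrt(0.7/pi) = 0.0559
sigma_2 = 36 * 0.0559 = 2.01 MPa

2.01 MPa


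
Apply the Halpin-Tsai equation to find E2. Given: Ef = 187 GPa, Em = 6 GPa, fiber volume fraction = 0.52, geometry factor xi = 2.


eta = (Ef/Em - 1)/(Ef/Em + xi) = (31.1667 - 1)/(31.1667 + 2) = 0.9095
E2 = Em*(1+xi*eta*Vf)/(1-eta*Vf) = 22.15 GPa

22.15 GPa


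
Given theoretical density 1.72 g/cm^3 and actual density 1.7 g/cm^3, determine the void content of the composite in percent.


Void% = (rho_theo - rho_actual)/rho_theo * 100 = (1.72 - 1.7)/1.72 * 100 = 1.16%

1.16%


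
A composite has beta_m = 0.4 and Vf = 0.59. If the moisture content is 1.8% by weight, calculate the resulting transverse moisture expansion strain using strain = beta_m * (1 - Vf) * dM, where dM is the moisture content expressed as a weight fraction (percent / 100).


dM = 1.8/100 = 0.018
strain = beta_m * (1-Vf) * dM = 0.4 * 0.41 * 0.018 = 0.002952

0.002952


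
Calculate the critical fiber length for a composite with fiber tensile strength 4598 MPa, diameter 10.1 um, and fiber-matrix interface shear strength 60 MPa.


Lc = sigma_f * d / (2 * tau_i) = 4598 * 10.1 / (2 * 60) = 387.0 um

387.0 um


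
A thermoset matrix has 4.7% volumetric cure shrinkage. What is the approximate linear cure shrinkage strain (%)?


Linear shrinkage ≈ vol_shrink/3 = 4.7/3 = 1.567%

1.567%


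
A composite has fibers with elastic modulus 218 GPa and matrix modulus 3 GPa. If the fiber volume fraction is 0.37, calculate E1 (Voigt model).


E1 = Ef*Vf + Em*(1-Vf) = 218*0.37 + 3*0.63 = 82.55 GPa

82.55 GPa


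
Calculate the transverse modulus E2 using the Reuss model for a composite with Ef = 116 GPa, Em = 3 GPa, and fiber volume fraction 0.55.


1/E2 = Vf/Ef + (1-Vf)/Em = 0.55/116 + 0.45/3
E2 = 6.46 GPa

6.46 GPa


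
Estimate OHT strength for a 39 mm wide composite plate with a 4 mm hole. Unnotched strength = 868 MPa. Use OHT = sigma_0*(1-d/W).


OHT = sigma_0*(1-d/W) = 868*(1-4/39) = 779.0 MPa

779.0 MPa


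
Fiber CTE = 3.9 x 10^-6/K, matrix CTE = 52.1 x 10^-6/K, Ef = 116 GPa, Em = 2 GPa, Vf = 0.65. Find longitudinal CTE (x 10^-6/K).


E1 = Ef*Vf + Em*(1-Vf) = 76.1
alpha_1 = (alpha_f*Ef*Vf + alpha_m*Em*(1-Vf))/E1 = 4.34 x 10^-6/K

4.34 x 10^-6/K


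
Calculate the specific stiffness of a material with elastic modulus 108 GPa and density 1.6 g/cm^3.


Specific stiffness = E/rho = 108/1.6 = 67.5 GPa/(g/cm^3)

67.5 GPa/(g/cm^3)


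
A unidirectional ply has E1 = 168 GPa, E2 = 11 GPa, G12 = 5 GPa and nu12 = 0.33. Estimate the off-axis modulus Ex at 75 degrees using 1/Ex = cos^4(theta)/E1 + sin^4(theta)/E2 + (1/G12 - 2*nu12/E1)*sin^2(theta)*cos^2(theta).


cos^4(75) = 0.004487, sin^4(75) = 0.870513, sin^2(75)*cos^2(75) = 0.0625
1/G12 - 2*nu12/E1 = 1/5 - 2*0.33/168 = 0.196071 GPa^-1
1/Ex = 0.004487/168 + 0.870513/11 + 0.196071*0.0625 = 0.0914187 GPa^-1
Ex = 10.94 GPa

10.94 GPa


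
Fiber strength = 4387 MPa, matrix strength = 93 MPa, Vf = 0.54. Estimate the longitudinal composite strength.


sigma_1 = sigma_f*Vf + sigma_m*(1-Vf) = 4387*0.54 + 93*0.46 = 2411.8 MPa

2411.8 MPa


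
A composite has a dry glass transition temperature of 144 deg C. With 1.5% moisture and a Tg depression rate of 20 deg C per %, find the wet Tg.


Tg_wet = Tg_dry - k*moisture = 144 - 20*1.5 = 114.0 deg C

114.0 deg C


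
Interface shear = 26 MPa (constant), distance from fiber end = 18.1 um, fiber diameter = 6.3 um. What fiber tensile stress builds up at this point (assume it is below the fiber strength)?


Force balance: sigma_f * (pi*d^2/4) = tau * (pi*d) * x  ->  sigma_f = 4 * tau * x / d
sigma_f = 4 * 26 * 18.1 / 6.3 = 298.8 MPa

298.8 MPa


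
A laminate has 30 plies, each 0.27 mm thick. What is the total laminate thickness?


h = n * t_ply = 30 * 0.27 = 8.1 mm

8.1 mm


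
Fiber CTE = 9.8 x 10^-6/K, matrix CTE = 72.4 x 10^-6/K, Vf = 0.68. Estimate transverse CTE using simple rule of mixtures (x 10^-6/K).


alpha_2 = alpha_f*Vf + alpha_m*(1-Vf) = 9.8*0.68 + 72.4*0.32 = 29.8 x 10^-6/K

29.8 x 10^-6/K


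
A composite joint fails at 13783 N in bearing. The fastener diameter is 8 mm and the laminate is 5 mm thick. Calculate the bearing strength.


sigma_br = F/(d*h) = 13783/(8*5) = 344.6 MPa

344.6 MPa


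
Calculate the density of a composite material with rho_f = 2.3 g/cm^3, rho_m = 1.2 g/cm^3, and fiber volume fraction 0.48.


rho_c = rho_f*Vf + rho_m*(1-Vf) = 2.3*0.48 + 1.2*0.52 = 1.728 g/cm^3

1.728 g/cm^3


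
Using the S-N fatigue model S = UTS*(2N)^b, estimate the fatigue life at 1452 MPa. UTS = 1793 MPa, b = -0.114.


N = 0.5 * (S/UTS)^(1/b) = 0.5 * (1452/1793)^(1/-0.114) = 3.1813 cycles

3.1813 cycles


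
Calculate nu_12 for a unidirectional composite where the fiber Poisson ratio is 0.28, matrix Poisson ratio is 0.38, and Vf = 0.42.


nu_12 = nu_f*Vf + nu_m*(1-Vf) = 0.28*0.42 + 0.38*0.58 = 0.338

0.338


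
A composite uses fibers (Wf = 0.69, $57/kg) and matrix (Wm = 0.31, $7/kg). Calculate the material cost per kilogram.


Cost = cost_f*Wf + cost_m*Wm = 57*0.69 + 7*0.31 = $41.5/kg

$41.5/kg


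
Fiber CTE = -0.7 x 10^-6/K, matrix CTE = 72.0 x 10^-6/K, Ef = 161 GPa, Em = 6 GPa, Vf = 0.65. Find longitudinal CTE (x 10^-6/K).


E1 = Ef*Vf + Em*(1-Vf) = 106.75
alpha_1 = (alpha_f*Ef*Vf + alpha_m*Em*(1-Vf))/E1 = 0.73 x 10^-6/K

0.73 x 10^-6/K


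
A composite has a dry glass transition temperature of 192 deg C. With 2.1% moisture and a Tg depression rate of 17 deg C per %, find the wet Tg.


Tg_wet = Tg_dry - k*moisture = 192 - 17*2.1 = 156.3 deg C

156.3 deg C


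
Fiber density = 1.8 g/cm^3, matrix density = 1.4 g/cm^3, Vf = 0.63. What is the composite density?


rho_c = rho_f*Vf + rho_m*(1-Vf) = 1.8*0.63 + 1.4*0.37 = 1.652 g/cm^3

1.652 g/cm^3


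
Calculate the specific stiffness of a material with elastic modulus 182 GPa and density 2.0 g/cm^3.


Specific stiffness = E/rho = 182/2.0 = 91.0 GPa/(g/cm^3)

91.0 GPa/(g/cm^3)


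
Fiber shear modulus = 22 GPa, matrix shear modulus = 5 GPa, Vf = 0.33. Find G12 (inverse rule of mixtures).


1/G12 = Vf/Gf + (1-Vf)/Gm = 0.33/22 + 0.67/5
G12 = 6.71 GPa

6.71 GPa


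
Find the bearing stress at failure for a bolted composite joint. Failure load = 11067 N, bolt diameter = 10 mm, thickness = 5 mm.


sigma_br = F/(d*h) = 11067/(10*5) = 221.3 MPa

221.3 MPa


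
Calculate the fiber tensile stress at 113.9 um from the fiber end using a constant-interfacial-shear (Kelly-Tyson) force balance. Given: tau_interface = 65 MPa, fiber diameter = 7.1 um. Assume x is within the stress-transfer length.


Force balance: sigma_f * (pi*d^2/4) = tau * (pi*d) * x  ->  sigma_f = 4 * tau * x / d
sigma_f = 4 * 65 * 113.9 / 7.1 = 4171.0 MPa

4171.0 MPa


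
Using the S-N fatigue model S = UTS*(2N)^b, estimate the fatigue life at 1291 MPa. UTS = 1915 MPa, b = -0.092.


N = 0.5 * (S/UTS)^(1/b) = 0.5 * (1291/1915)^(1/-0.092) = 36.3331 cycles

36.3331 cycles


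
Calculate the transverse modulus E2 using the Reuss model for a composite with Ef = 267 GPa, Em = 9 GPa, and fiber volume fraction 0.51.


1/E2 = Vf/Ef + (1-Vf)/Em = 0.51/267 + 0.49/9
E2 = 17.74 GPa

17.74 GPa


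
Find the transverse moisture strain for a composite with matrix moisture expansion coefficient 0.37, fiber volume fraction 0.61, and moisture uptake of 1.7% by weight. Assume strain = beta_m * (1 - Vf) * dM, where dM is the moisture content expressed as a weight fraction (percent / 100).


dM = 1.7/100 = 0.017
strain = beta_m * (1-Vf) * dM = 0.37 * 0.39 * 0.017 = 0.0024531

0.0024531


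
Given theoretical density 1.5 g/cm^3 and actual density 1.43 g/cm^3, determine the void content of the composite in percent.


Void% = (rho_theo - rho_actual)/rho_theo * 100 = (1.5 - 1.43)/1.5 * 100 = 4.67%

4.67%


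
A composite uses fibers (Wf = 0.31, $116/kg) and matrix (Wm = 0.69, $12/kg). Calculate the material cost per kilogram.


Cost = cost_f*Wf + cost_m*Wm = 116*0.31 + 12*0.69 = $44.24/kg

$44.24/kg


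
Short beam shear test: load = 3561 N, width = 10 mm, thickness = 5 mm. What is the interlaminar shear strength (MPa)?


ILSS = 3F/(4bh) = 3*3561/(4*10*5) = 53.42 MPa

53.42 MPa


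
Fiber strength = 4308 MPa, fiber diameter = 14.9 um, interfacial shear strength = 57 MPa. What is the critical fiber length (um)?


Lc = sigma_f * d / (2 * tau_i) = 4308 * 14.9 / (2 * 57) = 563.1 um

563.1 um


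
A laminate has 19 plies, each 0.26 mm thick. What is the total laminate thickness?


h = n * t_ply = 19 * 0.26 = 4.94 mm

4.94 mm


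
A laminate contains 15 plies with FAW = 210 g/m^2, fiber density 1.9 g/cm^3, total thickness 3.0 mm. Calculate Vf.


Vf = n * FAW / (rho_f * h * 1000) = 15 * 210 / (1.9 * 3.0 * 1000) = 0.5526

0.5526


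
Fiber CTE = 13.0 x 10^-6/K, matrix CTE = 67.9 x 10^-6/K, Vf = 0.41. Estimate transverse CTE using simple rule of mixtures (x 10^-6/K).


alpha_2 = alpha_f*Vf + alpha_m*(1-Vf) = 13.0*0.41 + 67.9*0.59 = 45.4 x 10^-6/K

45.4 x 10^-6/K


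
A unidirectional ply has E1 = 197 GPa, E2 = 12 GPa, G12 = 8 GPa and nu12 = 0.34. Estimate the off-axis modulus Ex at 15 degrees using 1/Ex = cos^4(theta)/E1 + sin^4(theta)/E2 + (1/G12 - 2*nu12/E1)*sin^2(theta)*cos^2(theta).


cos^4(15) = 0.870513, sin^4(15) = 0.004487, sin^2(15)*cos^2(15) = 0.0625
1/G12 - 2*nu12/E1 = 1/8 - 2*0.34/197 = 0.121548 GPa^-1
1/Ex = 0.870513/197 + 0.004487/12 + 0.121548*0.0625 = 0.0123896 GPa^-1
Ex = 80.71 GPa

80.71 GPa


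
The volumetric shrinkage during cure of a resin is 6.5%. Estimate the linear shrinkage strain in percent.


Linear shrinkage ≈ vol_shrink/3 = 6.5/3 = 2.167%

2.167%


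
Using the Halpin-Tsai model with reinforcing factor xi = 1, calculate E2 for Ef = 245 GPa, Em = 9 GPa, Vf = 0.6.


eta = (Ef/Em - 1)/(Ef/Em + xi) = (27.2222 - 1)/(27.2222 + 1) = 0.9291
E2 = Em*(1+xi*eta*Vf)/(1-eta*Vf) = 31.68 GPa

31.68 GPa


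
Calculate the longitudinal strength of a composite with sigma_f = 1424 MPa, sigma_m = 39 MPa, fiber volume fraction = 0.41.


sigma_1 = sigma_f*Vf + sigma_m*(1-Vf) = 1424*0.41 + 39*0.59 = 606.9 MPa

606.9 MPa


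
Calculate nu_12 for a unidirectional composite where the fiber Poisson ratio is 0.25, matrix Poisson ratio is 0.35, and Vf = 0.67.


nu_12 = nu_f*Vf + nu_m*(1-Vf) = 0.25*0.67 + 0.35*0.33 = 0.283

0.283


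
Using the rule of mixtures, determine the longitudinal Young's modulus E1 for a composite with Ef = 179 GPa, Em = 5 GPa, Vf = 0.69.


E1 = Ef*Vf + Em*(1-Vf) = 179*0.69 + 5*0.31 = 125.06 GPa

125.06 GPa


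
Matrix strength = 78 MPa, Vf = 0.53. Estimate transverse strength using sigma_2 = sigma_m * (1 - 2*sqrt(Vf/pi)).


factor = 1 - 2*sqrt(0.53/pi) = 0.1785
sigma_2 = 78 * 0.1785 = 13.93 MPa

13.93 MPa


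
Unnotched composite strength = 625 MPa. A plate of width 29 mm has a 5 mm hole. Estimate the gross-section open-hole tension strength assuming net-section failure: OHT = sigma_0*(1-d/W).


OHT = sigma_0*(1-d/W) = 625*(1-5/29) = 517.2 MPa

517.2 MPa


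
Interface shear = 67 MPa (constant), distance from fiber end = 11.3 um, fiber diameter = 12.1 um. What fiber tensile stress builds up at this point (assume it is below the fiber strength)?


Force balance: sigma_f * (pi*d^2/4) = tau * (pi*d) * x  ->  sigma_f = 4 * tau * x / d
sigma_f = 4 * 67 * 11.3 / 12.1 = 250.3 MPa

250.3 MPa


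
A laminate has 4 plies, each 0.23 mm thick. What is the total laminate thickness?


h = n * t_ply = 4 * 0.23 = 0.92 mm

0.92 mm


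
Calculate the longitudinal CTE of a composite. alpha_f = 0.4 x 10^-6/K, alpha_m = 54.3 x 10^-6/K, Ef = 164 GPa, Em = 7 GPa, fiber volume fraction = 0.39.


E1 = Ef*Vf + Em*(1-Vf) = 68.23
alpha_1 = (alpha_f*Ef*Vf + alpha_m*Em*(1-Vf))/E1 = 3.77 x 10^-6/K

3.77 x 10^-6/K


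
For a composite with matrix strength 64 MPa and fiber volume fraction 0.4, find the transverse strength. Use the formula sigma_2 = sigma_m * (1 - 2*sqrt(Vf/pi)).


factor = 1 - 2*sqrt(0.4/pi) = 0.2864
sigma_2 = 64 * 0.2864 = 18.33 MPa

18.33 MPa


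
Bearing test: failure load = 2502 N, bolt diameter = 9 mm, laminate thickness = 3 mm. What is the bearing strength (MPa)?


sigma_br = F/(d*h) = 2502/(9*3) = 92.7 MPa

92.7 MPa


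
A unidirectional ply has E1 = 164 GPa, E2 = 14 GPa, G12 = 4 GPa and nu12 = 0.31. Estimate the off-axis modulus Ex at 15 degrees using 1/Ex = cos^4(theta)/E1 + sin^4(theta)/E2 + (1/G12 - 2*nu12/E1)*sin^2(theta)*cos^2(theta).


cos^4(15) = 0.870513, sin^4(15) = 0.004487, sin^2(15)*cos^2(15) = 0.0625
1/G12 - 2*nu12/E1 = 1/4 - 2*0.31/164 = 0.24622 GPa^-1
1/Ex = 0.870513/164 + 0.004487/14 + 0.24622*0.0625 = 0.0210172 GPa^-1
Ex = 47.58 GPa

47.58 GPa


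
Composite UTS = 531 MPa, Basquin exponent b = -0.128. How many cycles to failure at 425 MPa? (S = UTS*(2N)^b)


N = 0.5 * (S/UTS)^(1/b) = 0.5 * (425/531)^(1/-0.128) = 2.8476 cycles

2.8476 cycles


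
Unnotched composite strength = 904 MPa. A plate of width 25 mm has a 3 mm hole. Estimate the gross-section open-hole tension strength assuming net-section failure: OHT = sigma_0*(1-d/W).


OHT = sigma_0*(1-d/W) = 904*(1-3/25) = 795.5 MPa

795.5 MPa


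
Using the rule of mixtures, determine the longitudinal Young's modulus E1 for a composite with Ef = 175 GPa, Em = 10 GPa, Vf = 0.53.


E1 = Ef*Vf + Em*(1-Vf) = 175*0.53 + 10*0.47 = 97.45 GPa

97.45 GPa


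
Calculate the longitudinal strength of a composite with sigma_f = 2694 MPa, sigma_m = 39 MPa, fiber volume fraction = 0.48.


sigma_1 = sigma_f*Vf + sigma_m*(1-Vf) = 2694*0.48 + 39*0.52 = 1313.4 MPa

1313.4 MPa


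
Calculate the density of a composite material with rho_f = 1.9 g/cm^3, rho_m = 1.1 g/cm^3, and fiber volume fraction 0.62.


rho_c = rho_f*Vf + rho_m*(1-Vf) = 1.9*0.62 + 1.1*0.38 = 1.596 g/cm^3

1.596 g/cm^3


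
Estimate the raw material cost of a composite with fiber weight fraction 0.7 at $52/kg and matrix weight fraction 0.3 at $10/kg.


Cost = cost_f*Wf + cost_m*Wm = 52*0.7 + 10*0.3 = $39.4/kg

$39.4/kg


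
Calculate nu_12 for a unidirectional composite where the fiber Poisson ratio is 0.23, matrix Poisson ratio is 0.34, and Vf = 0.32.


nu_12 = nu_f*Vf + nu_m*(1-Vf) = 0.23*0.32 + 0.34*0.68 = 0.3048

0.3048


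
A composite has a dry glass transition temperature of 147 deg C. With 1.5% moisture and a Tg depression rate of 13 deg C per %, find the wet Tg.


Tg_wet = Tg_dry - k*moisture = 147 - 13*1.5 = 127.5 deg C

127.5 deg C


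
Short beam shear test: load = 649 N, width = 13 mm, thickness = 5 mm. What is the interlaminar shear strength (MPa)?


ILSS = 3F/(4bh) = 3*649/(4*13*5) = 7.49 MPa

7.49 MPa


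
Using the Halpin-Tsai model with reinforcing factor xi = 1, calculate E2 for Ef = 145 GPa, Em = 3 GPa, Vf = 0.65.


eta = (Ef/Em - 1)/(Ef/Em + xi) = (48.3333 - 1)/(48.3333 + 1) = 0.9595
E2 = Em*(1+xi*eta*Vf)/(1-eta*Vf) = 12.94 GPa

12.94 GPa


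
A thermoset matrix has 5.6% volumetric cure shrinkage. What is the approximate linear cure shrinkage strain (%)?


Linear shrinkage ≈ vol_shrink/3 = 5.6/3 = 1.867%

1.867%


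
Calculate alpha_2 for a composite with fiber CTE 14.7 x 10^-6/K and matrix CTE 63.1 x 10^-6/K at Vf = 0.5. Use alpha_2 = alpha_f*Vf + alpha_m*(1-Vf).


alpha_2 = alpha_f*Vf + alpha_m*(1-Vf) = 14.7*0.5 + 63.1*0.5 = 38.9 x 10^-6/K

38.9 x 10^-6/K


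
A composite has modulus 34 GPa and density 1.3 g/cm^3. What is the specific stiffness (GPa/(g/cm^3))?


Specific stiffness = E/rho = 34/1.3 = 26.2 GPa/(g/cm^3)

26.2 GPa/(g/cm^3)


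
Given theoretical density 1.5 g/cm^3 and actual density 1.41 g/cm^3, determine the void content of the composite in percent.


Void% = (rho_theo - rho_actual)/rho_theo * 100 = (1.5 - 1.41)/1.5 * 100 = 6.0%

6.0%


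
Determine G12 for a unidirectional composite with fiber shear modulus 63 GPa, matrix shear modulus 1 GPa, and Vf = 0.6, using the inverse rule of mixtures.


1/G12 = Vf/Gf + (1-Vf)/Gm = 0.6/63 + 0.4/1
G12 = 2.44 GPa

2.44 GPa


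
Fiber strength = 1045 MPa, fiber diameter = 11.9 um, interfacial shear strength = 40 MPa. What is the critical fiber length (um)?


Lc = sigma_f * d / (2 * tau_i) = 1045 * 11.9 / (2 * 40) = 155.4 um

155.4 um


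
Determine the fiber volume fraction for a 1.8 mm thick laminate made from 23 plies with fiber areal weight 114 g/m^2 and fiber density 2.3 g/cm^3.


Vf = n * FAW / (rho_f * h * 1000) = 23 * 114 / (2.3 * 1.8 * 1000) = 0.6333

0.6333


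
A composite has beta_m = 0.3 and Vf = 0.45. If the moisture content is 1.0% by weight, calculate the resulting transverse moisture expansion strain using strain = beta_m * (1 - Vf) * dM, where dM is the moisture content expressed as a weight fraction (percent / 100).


dM = 1.0/100 = 0.01
strain = beta_m * (1-Vf) * dM = 0.3 * 0.55 * 0.01 = 0.00165

0.00165


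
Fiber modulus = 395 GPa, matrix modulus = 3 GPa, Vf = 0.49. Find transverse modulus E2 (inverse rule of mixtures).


1/E2 = Vf/Ef + (1-Vf)/Em = 0.49/395 + 0.51/3
E2 = 5.84 GPa

5.84 GPa


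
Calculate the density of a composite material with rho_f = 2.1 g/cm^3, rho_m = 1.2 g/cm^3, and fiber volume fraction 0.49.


rho_c = rho_f*Vf + rho_m*(1-Vf) = 2.1*0.49 + 1.2*0.51 = 1.641 g/cm^3

1.641 g/cm^3


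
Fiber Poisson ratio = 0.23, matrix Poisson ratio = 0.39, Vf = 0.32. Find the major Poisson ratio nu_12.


nu_12 = nu_f*Vf + nu_m*(1-Vf) = 0.23*0.32 + 0.39*0.68 = 0.3388

0.3388


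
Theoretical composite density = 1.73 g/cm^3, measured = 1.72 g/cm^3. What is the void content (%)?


Void% = (rho_theo - rho_actual)/rho_theo * 100 = (1.73 - 1.72)/1.73 * 100 = 0.58%

0.58%


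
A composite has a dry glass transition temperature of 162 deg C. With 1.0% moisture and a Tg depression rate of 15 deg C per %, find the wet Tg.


Tg_wet = Tg_dry - k*moisture = 162 - 15*1.0 = 147.0 deg C

147.0 deg C


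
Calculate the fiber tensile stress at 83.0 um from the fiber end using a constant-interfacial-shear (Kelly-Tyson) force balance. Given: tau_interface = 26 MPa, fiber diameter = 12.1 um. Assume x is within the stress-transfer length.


Force balance: sigma_f * (pi*d^2/4) = tau * (pi*d) * x  ->  sigma_f = 4 * tau * x / d
sigma_f = 4 * 26 * 83.0 / 12.1 = 713.4 MPa

713.4 MPa


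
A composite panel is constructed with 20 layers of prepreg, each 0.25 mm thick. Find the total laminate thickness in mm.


h = n * t_ply = 20 * 0.25 = 5.0 mm

5.0 mm


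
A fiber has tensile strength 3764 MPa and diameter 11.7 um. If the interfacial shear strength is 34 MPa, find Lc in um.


Lc = sigma_f * d / (2 * tau_i) = 3764 * 11.7 / (2 * 34) = 647.6 um

647.6 um


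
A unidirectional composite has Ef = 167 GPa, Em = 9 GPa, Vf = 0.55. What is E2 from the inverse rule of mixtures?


1/E2 = Vf/Ef + (1-Vf)/Em = 0.55/167 + 0.45/9
E2 = 18.76 GPa

18.76 GPa


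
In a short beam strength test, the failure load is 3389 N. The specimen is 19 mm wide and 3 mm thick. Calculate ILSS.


ILSS = 3F/(4bh) = 3*3389/(4*19*3) = 44.59 MPa

44.59 MPa


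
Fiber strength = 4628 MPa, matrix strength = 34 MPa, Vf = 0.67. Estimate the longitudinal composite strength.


sigma_1 = sigma_f*Vf + sigma_m*(1-Vf) = 4628*0.67 + 34*0.33 = 3112.0 MPa

3112.0 MPa


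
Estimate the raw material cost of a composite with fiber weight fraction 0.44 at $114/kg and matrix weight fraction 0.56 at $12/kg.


Cost = cost_f*Wf + cost_m*Wm = 114*0.44 + 12*0.56 = $56.88/kg

$56.88/kg


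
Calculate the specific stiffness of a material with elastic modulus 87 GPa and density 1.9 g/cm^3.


Specific stiffness = E/rho = 87/1.9 = 45.8 GPa/(g/cm^3)

45.8 GPa/(g/cm^3)


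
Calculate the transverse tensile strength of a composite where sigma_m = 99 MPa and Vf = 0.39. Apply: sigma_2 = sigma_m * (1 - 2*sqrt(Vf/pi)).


factor = 1 - 2*sqrt(0.39/pi) = 0.2953
sigma_2 = 99 * 0.2953 = 29.24 MPa

29.24 MPa


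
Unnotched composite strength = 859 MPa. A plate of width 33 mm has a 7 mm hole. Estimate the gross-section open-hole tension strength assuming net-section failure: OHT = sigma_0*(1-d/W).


OHT = sigma_0*(1-d/W) = 859*(1-7/33) = 676.8 MPa

676.8 MPa


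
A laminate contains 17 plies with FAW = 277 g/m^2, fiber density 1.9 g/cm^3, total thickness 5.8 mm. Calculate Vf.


Vf = n * FAW / (rho_f * h * 1000) = 17 * 277 / (1.9 * 5.8 * 1000) = 0.4273

0.4273


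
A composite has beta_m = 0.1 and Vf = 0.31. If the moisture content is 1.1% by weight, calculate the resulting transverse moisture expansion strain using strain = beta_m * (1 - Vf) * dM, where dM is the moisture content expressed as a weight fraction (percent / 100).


dM = 1.1/100 = 0.011
strain = beta_m * (1-Vf) * dM = 0.1 * 0.69 * 0.011 = 0.000759

0.000759


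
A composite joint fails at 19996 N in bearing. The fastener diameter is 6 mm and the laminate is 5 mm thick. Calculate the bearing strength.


sigma_br = F/(d*h) = 19996/(6*5) = 666.5 MPa

666.5 MPa


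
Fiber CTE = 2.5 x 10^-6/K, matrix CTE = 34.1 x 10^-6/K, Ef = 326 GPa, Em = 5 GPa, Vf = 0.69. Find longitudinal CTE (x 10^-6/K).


E1 = Ef*Vf + Em*(1-Vf) = 226.49
alpha_1 = (alpha_f*Ef*Vf + alpha_m*Em*(1-Vf))/E1 = 2.72 x 10^-6/K

2.72 x 10^-6/K


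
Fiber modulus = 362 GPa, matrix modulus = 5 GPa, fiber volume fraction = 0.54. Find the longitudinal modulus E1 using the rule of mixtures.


E1 = Ef*Vf + Em*(1-Vf) = 362*0.54 + 5*0.46 = 197.78 GPa

197.78 GPa


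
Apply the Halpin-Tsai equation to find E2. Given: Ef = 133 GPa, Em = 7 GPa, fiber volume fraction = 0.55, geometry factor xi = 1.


eta = (Ef/Em - 1)/(Ef/Em + xi) = (19.0 - 1)/(19.0 + 1) = 0.9
E2 = Em*(1+xi*eta*Vf)/(1-eta*Vf) = 20.72 GPa

20.72 GPa


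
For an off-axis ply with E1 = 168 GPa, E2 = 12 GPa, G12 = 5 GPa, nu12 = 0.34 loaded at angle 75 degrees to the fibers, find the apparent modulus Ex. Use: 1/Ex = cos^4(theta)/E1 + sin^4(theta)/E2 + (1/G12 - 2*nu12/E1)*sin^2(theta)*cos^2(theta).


cos^4(75) = 0.004487, sin^4(75) = 0.870513, sin^2(75)*cos^2(75) = 0.0625
1/G12 - 2*nu12/E1 = 1/5 - 2*0.34/168 = 0.195952 GPa^-1
1/Ex = 0.004487/168 + 0.870513/12 + 0.195952*0.0625 = 0.0848165 GPa^-1
Ex = 11.79 GPa

11.79 GPa


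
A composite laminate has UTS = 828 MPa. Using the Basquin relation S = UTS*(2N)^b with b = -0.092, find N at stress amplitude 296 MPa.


N = 0.5 * (S/UTS)^(1/b) = 0.5 * (296/828)^(1/-0.092) = 35877.7031 cycles

35877.7031 cycles


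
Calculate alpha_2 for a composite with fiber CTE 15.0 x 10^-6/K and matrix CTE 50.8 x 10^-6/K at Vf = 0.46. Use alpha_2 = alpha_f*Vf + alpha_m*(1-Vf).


alpha_2 = alpha_f*Vf + alpha_m*(1-Vf) = 15.0*0.46 + 50.8*0.54 = 34.3 x 10^-6/K

34.3 x 10^-6/K


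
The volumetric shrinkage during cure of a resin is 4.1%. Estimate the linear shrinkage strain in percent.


Linear shrinkage ≈ vol_shrink/3 = 4.1/3 = 1.367%

1.367%


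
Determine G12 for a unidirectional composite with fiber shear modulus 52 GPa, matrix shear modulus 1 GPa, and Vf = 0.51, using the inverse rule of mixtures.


1/G12 = Vf/Gf + (1-Vf)/Gm = 0.51/52 + 0.49/1
G12 = 2.0 GPa

2.0 GPa


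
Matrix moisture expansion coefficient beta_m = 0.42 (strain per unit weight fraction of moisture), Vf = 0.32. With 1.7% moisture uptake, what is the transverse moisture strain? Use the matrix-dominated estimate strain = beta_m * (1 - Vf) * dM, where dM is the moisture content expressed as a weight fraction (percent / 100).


dM = 1.7/100 = 0.017
strain = beta_m * (1-Vf) * dM = 0.42 * 0.68 * 0.017 = 0.0048552

0.0048552


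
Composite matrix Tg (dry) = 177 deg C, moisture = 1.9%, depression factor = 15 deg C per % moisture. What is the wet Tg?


Tg_wet = Tg_dry - k*moisture = 177 - 15*1.9 = 148.5 deg C

148.5 deg C


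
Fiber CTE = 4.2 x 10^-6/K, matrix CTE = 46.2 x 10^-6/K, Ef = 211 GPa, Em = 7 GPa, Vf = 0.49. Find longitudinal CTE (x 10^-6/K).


E1 = Ef*Vf + Em*(1-Vf) = 106.96
alpha_1 = (alpha_f*Ef*Vf + alpha_m*Em*(1-Vf))/E1 = 5.6 x 10^-6/K

5.6 x 10^-6/K


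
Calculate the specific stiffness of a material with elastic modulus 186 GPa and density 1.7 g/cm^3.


Specific stiffness = E/rho = 186/1.7 = 109.4 GPa/(g/cm^3)

109.4 GPa/(g/cm^3)


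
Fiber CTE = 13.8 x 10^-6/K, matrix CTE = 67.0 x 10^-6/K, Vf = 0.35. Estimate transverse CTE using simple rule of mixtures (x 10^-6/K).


alpha_2 = alpha_f*Vf + alpha_m*(1-Vf) = 13.8*0.35 + 67.0*0.65 = 48.4 x 10^-6/K

48.4 x 10^-6/K


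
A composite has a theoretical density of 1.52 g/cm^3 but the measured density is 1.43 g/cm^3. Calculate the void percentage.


Void% = (rho_theo - rho_actual)/rho_theo * 100 = (1.52 - 1.43)/1.52 * 100 = 5.92%

5.92%


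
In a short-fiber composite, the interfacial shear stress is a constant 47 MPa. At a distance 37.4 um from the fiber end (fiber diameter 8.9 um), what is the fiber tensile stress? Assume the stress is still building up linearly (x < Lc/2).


Force balance: sigma_f * (pi*d^2/4) = tau * (pi*d) * x  ->  sigma_f = 4 * tau * x / d
sigma_f = 4 * 47 * 37.4 / 8.9 = 790.0 MPa

790.0 MPa


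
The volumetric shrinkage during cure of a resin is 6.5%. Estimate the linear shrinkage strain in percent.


Linear shrinkage ≈ vol_shrink/3 = 6.5/3 = 2.167%

2.167%


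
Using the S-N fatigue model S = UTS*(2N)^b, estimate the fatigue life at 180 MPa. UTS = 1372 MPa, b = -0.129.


N = 0.5 * (S/UTS)^(1/b) = 0.5 * (180/1372)^(1/-0.129) = 3.4420e+06 cycles

3.4420e+06 cycles


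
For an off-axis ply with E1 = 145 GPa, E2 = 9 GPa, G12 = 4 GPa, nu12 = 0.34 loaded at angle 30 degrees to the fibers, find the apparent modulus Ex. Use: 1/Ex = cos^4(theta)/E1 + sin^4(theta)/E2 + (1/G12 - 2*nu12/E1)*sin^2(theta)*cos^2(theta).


cos^4(30) = 0.5625, sin^4(30) = 0.0625, sin^2(30)*cos^2(30) = 0.1875
1/G12 - 2*nu12/E1 = 1/4 - 2*0.34/145 = 0.24531 GPa^-1
1/Ex = 0.5625/145 + 0.0625/9 + 0.24531*0.1875 = 0.0568194 GPa^-1
Ex = 17.6 GPa

17.6 GPa


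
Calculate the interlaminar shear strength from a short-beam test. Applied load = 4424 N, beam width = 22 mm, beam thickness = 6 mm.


ILSS = 3F/(4bh) = 3*4424/(4*22*6) = 25.14 MPa

25.14 MPa


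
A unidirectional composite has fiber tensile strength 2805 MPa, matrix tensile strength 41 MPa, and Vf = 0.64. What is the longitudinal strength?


sigma_1 = sigma_f*Vf + sigma_m*(1-Vf) = 2805*0.64 + 41*0.36 = 1810.0 MPa

1810.0 MPa


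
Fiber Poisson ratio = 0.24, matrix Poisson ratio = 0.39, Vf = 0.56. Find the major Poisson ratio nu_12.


nu_12 = nu_f*Vf + nu_m*(1-Vf) = 0.24*0.56 + 0.39*0.44 = 0.306

0.306


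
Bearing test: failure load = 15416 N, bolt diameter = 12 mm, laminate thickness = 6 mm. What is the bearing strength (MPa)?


sigma_br = F/(d*h) = 15416/(12*6) = 214.1 MPa

214.1 MPa


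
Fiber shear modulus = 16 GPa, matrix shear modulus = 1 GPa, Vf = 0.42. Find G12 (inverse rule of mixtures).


1/G12 = Vf/Gf + (1-Vf)/Gm = 0.42/16 + 0.58/1
G12 = 1.65 GPa

1.65 GPa


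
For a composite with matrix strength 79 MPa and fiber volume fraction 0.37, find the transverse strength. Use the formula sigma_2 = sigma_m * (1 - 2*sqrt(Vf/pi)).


factor = 1 - 2*sqrt(0.37/pi) = 0.3136
sigma_2 = 79 * 0.3136 = 24.78 MPa

24.78 MPa


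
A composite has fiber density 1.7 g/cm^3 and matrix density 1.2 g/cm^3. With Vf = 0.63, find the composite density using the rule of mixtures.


rho_c = rho_f*Vf + rho_m*(1-Vf) = 1.7*0.63 + 1.2*0.37 = 1.515 g/cm^3

1.515 g/cm^3


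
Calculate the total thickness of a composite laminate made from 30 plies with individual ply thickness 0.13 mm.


h = n * t_ply = 30 * 0.13 = 3.9 mm

3.9 mm


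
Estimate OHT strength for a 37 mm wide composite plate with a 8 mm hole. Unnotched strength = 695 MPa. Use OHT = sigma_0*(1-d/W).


OHT = sigma_0*(1-d/W) = 695*(1-8/37) = 544.7 MPa

544.7 MPa


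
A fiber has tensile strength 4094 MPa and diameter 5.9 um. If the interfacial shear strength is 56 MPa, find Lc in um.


Lc = sigma_f * d / (2 * tau_i) = 4094 * 5.9 / (2 * 56) = 215.7 um

215.7 um


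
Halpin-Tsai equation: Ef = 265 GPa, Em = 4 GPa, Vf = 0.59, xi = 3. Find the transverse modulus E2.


eta = (Ef/Em - 1)/(Ef/Em + xi) = (66.25 - 1)/(66.25 + 3) = 0.9422
E2 = Em*(1+xi*eta*Vf)/(1-eta*Vf) = 24.03 GPa

24.03 GPa


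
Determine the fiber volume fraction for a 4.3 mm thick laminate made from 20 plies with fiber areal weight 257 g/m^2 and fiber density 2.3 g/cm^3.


Vf = n * FAW / (rho_f * h * 1000) = 20 * 257 / (2.3 * 4.3 * 1000) = 0.5197

0.5197


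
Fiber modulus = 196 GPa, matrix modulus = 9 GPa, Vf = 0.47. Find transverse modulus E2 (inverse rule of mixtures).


1/E2 = Vf/Ef + (1-Vf)/Em = 0.47/196 + 0.53/9
E2 = 16.32 GPa

16.32 GPa


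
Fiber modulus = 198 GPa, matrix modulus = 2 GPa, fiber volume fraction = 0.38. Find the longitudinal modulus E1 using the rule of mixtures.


E1 = Ef*Vf + Em*(1-Vf) = 198*0.38 + 2*0.62 = 76.48 GPa

76.48 GPa


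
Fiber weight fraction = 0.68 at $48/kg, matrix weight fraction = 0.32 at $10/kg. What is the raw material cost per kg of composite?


Cost = cost_f*Wf + cost_m*Wm = 48*0.68 + 10*0.32 = $35.84/kg

$35.84/kg


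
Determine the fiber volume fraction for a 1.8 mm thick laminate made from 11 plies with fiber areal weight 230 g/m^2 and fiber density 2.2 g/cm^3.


Vf = n * FAW / (rho_f * h * 1000) = 11 * 230 / (2.2 * 1.8 * 1000) = 0.6389

0.6389


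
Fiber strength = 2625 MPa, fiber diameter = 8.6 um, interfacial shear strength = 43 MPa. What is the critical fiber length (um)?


Lc = sigma_f * d / (2 * tau_i) = 2625 * 8.6 / (2 * 43) = 262.5 um

262.5 um


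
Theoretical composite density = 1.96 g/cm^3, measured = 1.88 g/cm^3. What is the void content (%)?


Void% = (rho_theo - rho_actual)/rho_theo * 100 = (1.96 - 1.88)/1.96 * 100 = 4.08%

4.08%


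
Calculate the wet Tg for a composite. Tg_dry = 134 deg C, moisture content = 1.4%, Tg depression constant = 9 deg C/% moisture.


Tg_wet = Tg_dry - k*moisture = 134 - 9*1.4 = 121.4 deg C

121.4 deg C


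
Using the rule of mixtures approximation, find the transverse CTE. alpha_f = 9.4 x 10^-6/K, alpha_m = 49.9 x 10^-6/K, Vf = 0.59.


alpha_2 = alpha_f*Vf + alpha_m*(1-Vf) = 9.4*0.59 + 49.9*0.41 = 26.0 x 10^-6/K

26.0 x 10^-6/K


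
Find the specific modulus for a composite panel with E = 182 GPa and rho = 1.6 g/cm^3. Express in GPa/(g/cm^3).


Specific stiffness = E/rho = 182/1.6 = 113.8 GPa/(g/cm^3)

113.8 GPa/(g/cm^3)


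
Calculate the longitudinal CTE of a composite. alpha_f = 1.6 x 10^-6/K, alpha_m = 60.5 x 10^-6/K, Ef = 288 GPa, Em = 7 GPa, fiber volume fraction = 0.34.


E1 = Ef*Vf + Em*(1-Vf) = 102.54
alpha_1 = (alpha_f*Ef*Vf + alpha_m*Em*(1-Vf))/E1 = 4.25 x 10^-6/K

4.25 x 10^-6/K


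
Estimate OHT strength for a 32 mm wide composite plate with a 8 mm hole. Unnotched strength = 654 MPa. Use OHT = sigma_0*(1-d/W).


OHT = sigma_0*(1-d/W) = 654*(1-8/32) = 490.5 MPa

490.5 MPa


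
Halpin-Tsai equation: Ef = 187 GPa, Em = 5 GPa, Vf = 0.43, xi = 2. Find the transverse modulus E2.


eta = (Ef/Em - 1)/(Ef/Em + xi) = (37.4 - 1)/(37.4 + 2) = 0.9239
E2 = Em*(1+xi*eta*Vf)/(1-eta*Vf) = 14.89 GPa

14.89 GPa


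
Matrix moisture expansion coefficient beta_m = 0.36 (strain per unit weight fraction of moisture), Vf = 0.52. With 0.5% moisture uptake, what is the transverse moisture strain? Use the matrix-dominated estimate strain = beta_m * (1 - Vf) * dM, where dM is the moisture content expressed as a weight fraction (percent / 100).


dM = 0.5/100 = 0.005
strain = beta_m * (1-Vf) * dM = 0.36 * 0.48 * 0.005 = 0.000864

0.000864


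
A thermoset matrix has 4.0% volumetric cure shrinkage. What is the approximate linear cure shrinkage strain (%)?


Linear shrinkage ≈ vol_shrink/3 = 4.0/3 = 1.333%

1.333%


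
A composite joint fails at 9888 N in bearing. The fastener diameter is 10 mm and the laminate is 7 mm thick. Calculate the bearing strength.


sigma_br = F/(d*h) = 9888/(10*7) = 141.3 MPa

141.3 MPa


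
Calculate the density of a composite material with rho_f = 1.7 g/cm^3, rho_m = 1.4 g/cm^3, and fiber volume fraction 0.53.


rho_c = rho_f*Vf + rho_m*(1-Vf) = 1.7*0.53 + 1.4*0.47 = 1.559 g/cm^3

1.559 g/cm^3


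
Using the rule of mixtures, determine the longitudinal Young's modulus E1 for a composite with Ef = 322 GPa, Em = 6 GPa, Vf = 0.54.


E1 = Ef*Vf + Em*(1-Vf) = 322*0.54 + 6*0.46 = 176.64 GPa

176.64 GPa


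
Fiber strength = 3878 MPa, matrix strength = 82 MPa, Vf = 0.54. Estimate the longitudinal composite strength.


sigma_1 = sigma_f*Vf + sigma_m*(1-Vf) = 3878*0.54 + 82*0.46 = 2131.8 MPa

2131.8 MPa


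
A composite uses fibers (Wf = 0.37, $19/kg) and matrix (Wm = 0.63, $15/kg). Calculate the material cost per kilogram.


Cost = cost_f*Wf + cost_m*Wm = 19*0.37 + 15*0.63 = $16.48/kg

$16.48/kg


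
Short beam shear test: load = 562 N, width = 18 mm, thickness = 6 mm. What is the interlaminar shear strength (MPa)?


ILSS = 3F/(4bh) = 3*562/(4*18*6) = 3.9 MPa

3.9 MPa


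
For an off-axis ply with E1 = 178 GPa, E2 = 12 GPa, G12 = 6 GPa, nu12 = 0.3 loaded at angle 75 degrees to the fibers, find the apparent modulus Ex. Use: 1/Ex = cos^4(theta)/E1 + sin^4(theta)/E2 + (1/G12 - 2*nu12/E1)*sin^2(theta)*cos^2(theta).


cos^4(75) = 0.004487, sin^4(75) = 0.870513, sin^2(75)*cos^2(75) = 0.0625
1/G12 - 2*nu12/E1 = 1/6 - 2*0.3/178 = 0.163296 GPa^-1
1/Ex = 0.004487/178 + 0.870513/12 + 0.163296*0.0625 = 0.0827739 GPa^-1
Ex = 12.08 GPa

12.08 GPa


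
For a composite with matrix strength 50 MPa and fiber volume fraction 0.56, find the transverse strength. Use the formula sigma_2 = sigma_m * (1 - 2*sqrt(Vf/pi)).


factor = 1 - 2*sqrt(0.56/pi) = 0.1556
sigma_2 = 50 * 0.1556 = 7.78 MPa

7.78 MPa


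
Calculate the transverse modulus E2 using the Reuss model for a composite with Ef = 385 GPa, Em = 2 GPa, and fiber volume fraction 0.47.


1/E2 = Vf/Ef + (1-Vf)/Em = 0.47/385 + 0.53/2
E2 = 3.76 GPa

3.76 GPa


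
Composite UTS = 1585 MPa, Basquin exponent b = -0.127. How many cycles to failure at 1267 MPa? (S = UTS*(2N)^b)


N = 0.5 * (S/UTS)^(1/b) = 0.5 * (1267/1585)^(1/-0.127) = 2.9157 cycles

2.9157 cycles


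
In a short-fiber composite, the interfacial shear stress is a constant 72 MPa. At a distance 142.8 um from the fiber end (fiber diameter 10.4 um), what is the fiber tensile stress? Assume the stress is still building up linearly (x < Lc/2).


Force balance: sigma_f * (pi*d^2/4) = tau * (pi*d) * x  ->  sigma_f = 4 * tau * x / d
sigma_f = 4 * 72 * 142.8 / 10.4 = 3954.5 MPa

3954.5 MPa


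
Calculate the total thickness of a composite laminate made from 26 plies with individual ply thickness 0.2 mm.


h = n * t_ply = 26 * 0.2 = 5.2 mm

5.2 mm


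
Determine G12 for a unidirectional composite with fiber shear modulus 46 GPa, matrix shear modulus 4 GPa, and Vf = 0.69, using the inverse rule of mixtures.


1/G12 = Vf/Gf + (1-Vf)/Gm = 0.69/46 + 0.31/4
G12 = 10.81 GPa

10.81 GPa


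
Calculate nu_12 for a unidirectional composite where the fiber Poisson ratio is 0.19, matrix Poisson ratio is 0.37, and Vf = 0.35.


nu_12 = nu_f*Vf + nu_m*(1-Vf) = 0.19*0.35 + 0.37*0.65 = 0.307

0.307


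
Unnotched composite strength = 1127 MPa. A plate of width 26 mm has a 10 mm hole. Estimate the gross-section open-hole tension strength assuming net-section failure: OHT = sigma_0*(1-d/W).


OHT = sigma_0*(1-d/W) = 1127*(1-10/26) = 693.5 MPa

693.5 MPa


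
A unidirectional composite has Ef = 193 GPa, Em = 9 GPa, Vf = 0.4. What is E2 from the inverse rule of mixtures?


1/E2 = Vf/Ef + (1-Vf)/Em = 0.4/193 + 0.6/9
E2 = 14.55 GPa

14.55 GPa


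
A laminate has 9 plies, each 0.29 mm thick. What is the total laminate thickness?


h = n * t_ply = 9 * 0.29 = 2.61 mm

2.61 mm


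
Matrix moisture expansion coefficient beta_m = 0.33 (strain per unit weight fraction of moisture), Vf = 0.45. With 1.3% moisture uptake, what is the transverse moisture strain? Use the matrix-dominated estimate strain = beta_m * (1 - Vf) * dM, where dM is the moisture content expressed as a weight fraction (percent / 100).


dM = 1.3/100 = 0.013
strain = beta_m * (1-Vf) * dM = 0.33 * 0.55 * 0.013 = 0.0023595

0.0023595


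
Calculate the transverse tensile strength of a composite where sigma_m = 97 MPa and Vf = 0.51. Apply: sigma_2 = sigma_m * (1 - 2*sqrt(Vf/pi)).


factor = 1 - 2*sqrt(0.51/pi) = 0.1942
sigma_2 = 97 * 0.1942 = 18.84 MPa

18.84 MPa


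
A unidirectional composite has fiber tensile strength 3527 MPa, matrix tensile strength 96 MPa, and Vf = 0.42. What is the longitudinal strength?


sigma_1 = sigma_f*Vf + sigma_m*(1-Vf) = 3527*0.42 + 96*0.58 = 1537.0 MPa

1537.0 MPa


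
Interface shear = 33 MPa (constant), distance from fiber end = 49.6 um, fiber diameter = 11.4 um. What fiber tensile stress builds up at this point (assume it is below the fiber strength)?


Force balance: sigma_f * (pi*d^2/4) = tau * (pi*d) * x  ->  sigma_f = 4 * tau * x / d
sigma_f = 4 * 33 * 49.6 / 11.4 = 574.3 MPa

574.3 MPa


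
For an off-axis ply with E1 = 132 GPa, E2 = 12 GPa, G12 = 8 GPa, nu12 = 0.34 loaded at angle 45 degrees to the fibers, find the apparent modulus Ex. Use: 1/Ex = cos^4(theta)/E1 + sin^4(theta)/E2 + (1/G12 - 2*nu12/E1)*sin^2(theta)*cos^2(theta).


cos^4(45) = 0.25, sin^4(45) = 0.25, sin^2(45)*cos^2(45) = 0.25
1/G12 - 2*nu12/E1 = 1/8 - 2*0.34/132 = 0.119848 GPa^-1
1/Ex = 0.25/132 + 0.25/12 + 0.119848*0.25 = 0.0526894 GPa^-1
Ex = 18.98 GPa

18.98 GPa


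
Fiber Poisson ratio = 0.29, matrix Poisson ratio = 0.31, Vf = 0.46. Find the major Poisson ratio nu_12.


nu_12 = nu_f*Vf + nu_m*(1-Vf) = 0.29*0.46 + 0.31*0.54 = 0.3008

0.3008


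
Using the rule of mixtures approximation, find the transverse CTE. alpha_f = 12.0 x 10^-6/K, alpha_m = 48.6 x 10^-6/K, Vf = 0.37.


alpha_2 = alpha_f*Vf + alpha_m*(1-Vf) = 12.0*0.37 + 48.6*0.63 = 35.1 x 10^-6/K

35.1 x 10^-6/K


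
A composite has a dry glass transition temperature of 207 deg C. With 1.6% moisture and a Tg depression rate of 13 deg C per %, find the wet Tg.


Tg_wet = Tg_dry - k*moisture = 207 - 13*1.6 = 186.2 deg C

186.2 deg C


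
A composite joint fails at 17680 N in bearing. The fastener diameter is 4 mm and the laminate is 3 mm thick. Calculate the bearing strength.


sigma_br = F/(d*h) = 17680/(4*3) = 1473.3 MPa

1473.3 MPa


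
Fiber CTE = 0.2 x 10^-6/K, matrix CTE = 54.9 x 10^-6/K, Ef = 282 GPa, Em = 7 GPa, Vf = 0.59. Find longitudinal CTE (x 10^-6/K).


E1 = Ef*Vf + Em*(1-Vf) = 169.25
alpha_1 = (alpha_f*Ef*Vf + alpha_m*Em*(1-Vf))/E1 = 1.13 x 10^-6/K

1.13 x 10^-6/K


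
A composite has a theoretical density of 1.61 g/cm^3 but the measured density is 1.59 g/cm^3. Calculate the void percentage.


Void% = (rho_theo - rho_actual)/rho_theo * 100 = (1.61 - 1.59)/1.61 * 100 = 1.24%

1.24%


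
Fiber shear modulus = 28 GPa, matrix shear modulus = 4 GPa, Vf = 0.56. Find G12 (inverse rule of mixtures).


1/G12 = Vf/Gf + (1-Vf)/Gm = 0.56/28 + 0.44/4
G12 = 7.69 GPa

7.69 GPa


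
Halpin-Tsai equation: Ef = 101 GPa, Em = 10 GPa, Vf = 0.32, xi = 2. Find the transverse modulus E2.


eta = (Ef/Em - 1)/(Ef/Em + xi) = (10.1 - 1)/(10.1 + 2) = 0.7521
E2 = Em*(1+xi*eta*Vf)/(1-eta*Vf) = 19.51 GPa

19.51 GPa


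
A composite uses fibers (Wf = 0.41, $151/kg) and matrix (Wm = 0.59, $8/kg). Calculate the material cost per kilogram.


Cost = cost_f*Wf + cost_m*Wm = 151*0.41 + 8*0.59 = $66.63/kg

$66.63/kg


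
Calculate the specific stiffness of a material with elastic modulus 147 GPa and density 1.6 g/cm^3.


Specific stiffness = E/rho = 147/1.6 = 91.9 GPa/(g/cm^3)

91.9 GPa/(g/cm^3)
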